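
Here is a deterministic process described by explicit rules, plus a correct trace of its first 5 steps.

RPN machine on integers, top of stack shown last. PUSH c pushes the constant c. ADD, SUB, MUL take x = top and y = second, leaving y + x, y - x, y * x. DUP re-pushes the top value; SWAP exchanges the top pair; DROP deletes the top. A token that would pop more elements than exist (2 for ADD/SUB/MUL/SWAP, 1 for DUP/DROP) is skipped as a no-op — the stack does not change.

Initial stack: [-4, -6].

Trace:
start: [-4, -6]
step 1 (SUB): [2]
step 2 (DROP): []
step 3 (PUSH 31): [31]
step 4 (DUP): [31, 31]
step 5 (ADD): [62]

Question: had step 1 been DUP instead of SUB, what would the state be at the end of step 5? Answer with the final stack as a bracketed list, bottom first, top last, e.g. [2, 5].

[-4, -6, 62]

(re-executing from step 1 with the substitution; state before step 1: [-4, -6])
step 1 (DUP): [-4, -6, -6]
step 2 (DROP): [-4, -6]
step 3 (PUSH 31): [-4, -6, 31]
step 4 (DUP): [-4, -6, 31, 31]
step 5 (ADD): [-4, -6, 62]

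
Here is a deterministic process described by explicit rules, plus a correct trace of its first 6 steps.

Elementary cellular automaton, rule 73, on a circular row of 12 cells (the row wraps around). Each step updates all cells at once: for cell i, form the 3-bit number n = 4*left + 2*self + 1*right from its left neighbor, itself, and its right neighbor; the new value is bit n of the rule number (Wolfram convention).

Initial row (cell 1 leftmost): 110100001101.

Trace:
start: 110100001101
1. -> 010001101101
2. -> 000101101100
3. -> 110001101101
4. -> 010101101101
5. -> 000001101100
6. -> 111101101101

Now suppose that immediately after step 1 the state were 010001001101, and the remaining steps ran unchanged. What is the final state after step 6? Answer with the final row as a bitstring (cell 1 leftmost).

111101101101

state after step 1 := 010001001101
2. -> 000100001100
3. -> 110001101101
4. -> 010101101101
5. -> 000001101100
6. -> 111101101101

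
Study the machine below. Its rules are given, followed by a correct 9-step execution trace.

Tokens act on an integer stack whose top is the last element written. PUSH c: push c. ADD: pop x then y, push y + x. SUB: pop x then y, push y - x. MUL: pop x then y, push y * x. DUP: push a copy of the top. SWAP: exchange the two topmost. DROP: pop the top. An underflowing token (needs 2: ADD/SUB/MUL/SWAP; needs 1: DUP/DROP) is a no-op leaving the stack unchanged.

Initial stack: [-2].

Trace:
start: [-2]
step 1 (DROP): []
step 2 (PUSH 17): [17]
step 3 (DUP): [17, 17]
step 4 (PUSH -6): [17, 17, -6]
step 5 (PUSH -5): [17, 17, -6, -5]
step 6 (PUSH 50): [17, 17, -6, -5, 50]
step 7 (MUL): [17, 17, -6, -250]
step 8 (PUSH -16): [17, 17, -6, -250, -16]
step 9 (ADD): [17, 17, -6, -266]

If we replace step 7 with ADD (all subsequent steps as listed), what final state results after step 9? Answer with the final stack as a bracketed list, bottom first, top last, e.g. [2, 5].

[17, 17, -6, 29]

(re-executing from step 7 with the substitution; state before step 7: [17, 17, -6, -5, 50])
step 7 (ADD): [17, 17, -6, 45]
step 8 (PUSH -16): [17, 17, -6, 45, -16]
step 9 (ADD): [17, 17, -6, 29]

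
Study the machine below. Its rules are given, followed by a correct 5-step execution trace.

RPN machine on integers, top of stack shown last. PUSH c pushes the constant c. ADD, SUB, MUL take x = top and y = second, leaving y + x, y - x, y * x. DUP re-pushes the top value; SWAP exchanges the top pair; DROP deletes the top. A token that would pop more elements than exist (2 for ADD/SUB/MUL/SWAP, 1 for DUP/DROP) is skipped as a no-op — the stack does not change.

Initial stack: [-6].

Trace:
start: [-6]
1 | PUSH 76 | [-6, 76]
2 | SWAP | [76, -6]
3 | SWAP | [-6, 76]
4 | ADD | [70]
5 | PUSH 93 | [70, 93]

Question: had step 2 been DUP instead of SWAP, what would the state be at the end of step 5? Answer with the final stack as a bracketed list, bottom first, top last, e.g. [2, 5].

(re-executing from step 2 with the substitution; state before step 2: [-6, 76])
2 | DUP | [-6, 76, 76]
3 | SWAP | [-6, 76, 76]
4 | ADD | [-6, 152]
5 | PUSH 93 | [-6, 152, 93]

[-6, 152, 93]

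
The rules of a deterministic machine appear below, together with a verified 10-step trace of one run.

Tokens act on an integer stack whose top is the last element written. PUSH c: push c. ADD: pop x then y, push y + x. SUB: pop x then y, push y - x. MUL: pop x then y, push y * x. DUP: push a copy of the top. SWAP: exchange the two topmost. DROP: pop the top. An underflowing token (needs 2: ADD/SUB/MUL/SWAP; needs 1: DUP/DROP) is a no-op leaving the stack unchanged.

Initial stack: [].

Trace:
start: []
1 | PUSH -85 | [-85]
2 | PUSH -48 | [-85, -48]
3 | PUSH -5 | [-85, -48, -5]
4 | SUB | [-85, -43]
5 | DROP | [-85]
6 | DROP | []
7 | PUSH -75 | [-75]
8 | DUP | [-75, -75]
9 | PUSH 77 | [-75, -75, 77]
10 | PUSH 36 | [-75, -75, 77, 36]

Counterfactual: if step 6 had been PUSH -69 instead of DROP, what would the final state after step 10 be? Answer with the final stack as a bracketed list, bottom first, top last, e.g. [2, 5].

[-85, -69, -75, -75, 77, 36]

(re-executing from step 6 with the substitution; state before step 6: [-85])
6 | PUSH -69 | [-85, -69]
7 | PUSH -75 | [-85, -69, -75]
8 | DUP | [-85, -69, -75, -75]
9 | PUSH 77 | [-85, -69, -75, -75, 77]
10 | PUSH 36 | [-85, -69, -75, -75, 77, 36]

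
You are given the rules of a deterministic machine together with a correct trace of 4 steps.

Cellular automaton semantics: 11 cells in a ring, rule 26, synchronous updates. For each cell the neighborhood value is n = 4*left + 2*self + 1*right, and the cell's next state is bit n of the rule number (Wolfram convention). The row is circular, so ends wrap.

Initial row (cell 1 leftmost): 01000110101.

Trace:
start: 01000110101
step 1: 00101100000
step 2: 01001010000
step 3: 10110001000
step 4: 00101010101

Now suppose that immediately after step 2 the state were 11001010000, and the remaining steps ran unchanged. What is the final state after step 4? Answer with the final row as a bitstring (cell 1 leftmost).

00101010111

state after step 2 := 11001010000
step 3: 10110001001
step 4: 00101010111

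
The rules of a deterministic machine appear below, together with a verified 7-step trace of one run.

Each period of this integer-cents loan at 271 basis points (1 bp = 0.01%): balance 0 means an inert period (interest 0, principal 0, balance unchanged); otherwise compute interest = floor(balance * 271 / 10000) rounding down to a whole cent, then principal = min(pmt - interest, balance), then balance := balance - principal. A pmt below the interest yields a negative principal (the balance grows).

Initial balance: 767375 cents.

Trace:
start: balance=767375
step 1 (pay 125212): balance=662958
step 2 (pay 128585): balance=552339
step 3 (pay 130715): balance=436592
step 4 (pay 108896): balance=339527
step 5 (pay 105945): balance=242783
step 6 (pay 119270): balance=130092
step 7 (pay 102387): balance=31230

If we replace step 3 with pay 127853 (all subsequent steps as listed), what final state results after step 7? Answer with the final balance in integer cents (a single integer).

(re-executing from step 3 with the substitution; state before step 3: balance=552339)
step 3 (pay 127853): balance=439454
step 4 (pay 108896): balance=342467
step 5 (pay 105945): balance=245802
step 6 (pay 119270): balance=133193
step 7 (pay 102387): balance=34415

34415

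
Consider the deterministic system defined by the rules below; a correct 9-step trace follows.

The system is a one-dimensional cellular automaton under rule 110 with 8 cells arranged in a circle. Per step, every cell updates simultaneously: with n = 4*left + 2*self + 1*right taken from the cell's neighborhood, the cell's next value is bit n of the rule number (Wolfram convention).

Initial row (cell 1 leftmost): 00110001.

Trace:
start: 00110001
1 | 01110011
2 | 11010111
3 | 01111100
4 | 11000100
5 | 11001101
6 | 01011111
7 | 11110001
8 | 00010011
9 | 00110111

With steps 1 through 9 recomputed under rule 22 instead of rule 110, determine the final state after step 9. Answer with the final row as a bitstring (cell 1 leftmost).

(re-executing steps 1..9 under rule 22; state before step 1: 00110001)
1 | 11001011
2 | 00111000
3 | 01000100
4 | 11101110
5 | 00000000
6 | 00000000
7 | 00000000
8 | 00000000
9 | 00000000

00000000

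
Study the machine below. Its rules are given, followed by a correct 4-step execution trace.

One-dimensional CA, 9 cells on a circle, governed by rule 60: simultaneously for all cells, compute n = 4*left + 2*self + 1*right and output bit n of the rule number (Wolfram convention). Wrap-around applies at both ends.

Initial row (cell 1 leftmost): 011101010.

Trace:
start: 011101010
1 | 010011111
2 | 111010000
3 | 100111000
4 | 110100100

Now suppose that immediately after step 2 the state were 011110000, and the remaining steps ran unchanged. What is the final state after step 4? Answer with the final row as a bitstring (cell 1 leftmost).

011001100

state after step 2 := 011110000
3 | 010001000
4 | 011001100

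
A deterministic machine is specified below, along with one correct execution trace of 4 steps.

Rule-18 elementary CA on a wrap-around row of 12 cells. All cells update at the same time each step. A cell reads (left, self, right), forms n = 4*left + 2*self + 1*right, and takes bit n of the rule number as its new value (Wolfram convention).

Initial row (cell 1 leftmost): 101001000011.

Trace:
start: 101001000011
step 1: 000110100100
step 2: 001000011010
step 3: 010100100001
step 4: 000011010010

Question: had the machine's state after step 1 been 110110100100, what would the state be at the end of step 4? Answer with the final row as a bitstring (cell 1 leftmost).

010001010001

state after step 1 := 110110100100
step 2: 000000011011
step 3: 100000100000
step 4: 010001010001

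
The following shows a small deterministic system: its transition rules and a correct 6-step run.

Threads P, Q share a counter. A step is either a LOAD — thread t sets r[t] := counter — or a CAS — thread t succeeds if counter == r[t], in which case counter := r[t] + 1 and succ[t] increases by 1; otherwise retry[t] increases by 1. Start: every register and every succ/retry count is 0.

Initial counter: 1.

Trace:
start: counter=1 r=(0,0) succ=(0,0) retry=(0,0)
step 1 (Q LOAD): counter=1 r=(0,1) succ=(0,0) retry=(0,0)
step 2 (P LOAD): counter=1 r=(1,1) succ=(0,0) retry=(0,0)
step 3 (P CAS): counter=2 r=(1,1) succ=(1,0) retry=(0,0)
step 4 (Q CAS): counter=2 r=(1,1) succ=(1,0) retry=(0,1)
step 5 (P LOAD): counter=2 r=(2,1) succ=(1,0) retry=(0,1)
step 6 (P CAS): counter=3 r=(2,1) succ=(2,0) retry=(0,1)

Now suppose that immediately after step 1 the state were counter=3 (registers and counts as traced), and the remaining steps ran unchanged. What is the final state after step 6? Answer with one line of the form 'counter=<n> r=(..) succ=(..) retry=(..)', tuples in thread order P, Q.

state after step 1 := counter=3 r=(0,1) succ=(0,0) retry=(0,0)
step 2 (P LOAD): counter=3 r=(3,1) succ=(0,0) retry=(0,0)
step 3 (P CAS): counter=4 r=(3,1) succ=(1,0) retry=(0,0)
step 4 (Q CAS): counter=4 r=(3,1) succ=(1,0) retry=(0,1)
step 5 (P LOAD): counter=4 r=(4,1) succ=(1,0) retry=(0,1)
step 6 (P CAS): counter=5 r=(4,1) succ=(2,0) retry=(0,1)

counter=5 r=(4,1) succ=(2,0) retry=(0,1)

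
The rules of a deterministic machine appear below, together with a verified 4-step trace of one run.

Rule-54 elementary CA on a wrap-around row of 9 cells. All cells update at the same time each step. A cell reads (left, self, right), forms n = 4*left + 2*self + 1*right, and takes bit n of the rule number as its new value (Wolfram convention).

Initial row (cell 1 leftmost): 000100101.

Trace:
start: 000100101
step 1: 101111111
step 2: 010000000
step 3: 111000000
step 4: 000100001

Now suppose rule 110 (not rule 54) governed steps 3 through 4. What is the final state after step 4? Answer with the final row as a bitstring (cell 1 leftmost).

110000001

(re-executing steps 3..4 under rule 110; state before step 3: 010000000)
step 3: 110000000
step 4: 110000001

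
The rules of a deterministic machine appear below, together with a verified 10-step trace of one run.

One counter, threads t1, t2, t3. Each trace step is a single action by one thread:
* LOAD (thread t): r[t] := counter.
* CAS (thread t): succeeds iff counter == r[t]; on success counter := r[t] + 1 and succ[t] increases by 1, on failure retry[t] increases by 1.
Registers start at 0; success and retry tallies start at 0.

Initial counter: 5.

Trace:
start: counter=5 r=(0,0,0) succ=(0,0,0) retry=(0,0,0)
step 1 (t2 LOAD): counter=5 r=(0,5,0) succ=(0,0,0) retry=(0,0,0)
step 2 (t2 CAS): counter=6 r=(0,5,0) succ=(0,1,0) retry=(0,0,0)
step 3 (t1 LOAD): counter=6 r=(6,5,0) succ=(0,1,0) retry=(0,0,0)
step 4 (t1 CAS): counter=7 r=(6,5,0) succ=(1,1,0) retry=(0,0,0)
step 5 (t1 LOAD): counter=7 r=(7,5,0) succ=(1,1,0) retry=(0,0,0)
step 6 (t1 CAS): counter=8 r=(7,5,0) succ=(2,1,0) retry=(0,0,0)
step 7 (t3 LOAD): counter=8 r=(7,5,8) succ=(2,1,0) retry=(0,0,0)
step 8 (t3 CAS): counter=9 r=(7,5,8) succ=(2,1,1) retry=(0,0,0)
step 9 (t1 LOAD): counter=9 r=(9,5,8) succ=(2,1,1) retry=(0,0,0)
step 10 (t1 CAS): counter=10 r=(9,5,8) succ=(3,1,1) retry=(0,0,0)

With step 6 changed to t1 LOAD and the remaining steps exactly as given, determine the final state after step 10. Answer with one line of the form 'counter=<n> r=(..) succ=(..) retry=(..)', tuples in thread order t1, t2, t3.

counter=9 r=(8,5,7) succ=(2,1,1) retry=(0,0,0)

(re-executing from step 6 with the substitution; state before step 6: counter=7 r=(7,5,0) succ=(1,1,0) retry=(0,0,0))
step 6 (t1 LOAD): counter=7 r=(7,5,0) succ=(1,1,0) retry=(0,0,0)
step 7 (t3 LOAD): counter=7 r=(7,5,7) succ=(1,1,0) retry=(0,0,0)
step 8 (t3 CAS): counter=8 r=(7,5,7) succ=(1,1,1) retry=(0,0,0)
step 9 (t1 LOAD): counter=8 r=(8,5,7) succ=(1,1,1) retry=(0,0,0)
step 10 (t1 CAS): counter=9 r=(8,5,7) succ=(2,1,1) retry=(0,0,0)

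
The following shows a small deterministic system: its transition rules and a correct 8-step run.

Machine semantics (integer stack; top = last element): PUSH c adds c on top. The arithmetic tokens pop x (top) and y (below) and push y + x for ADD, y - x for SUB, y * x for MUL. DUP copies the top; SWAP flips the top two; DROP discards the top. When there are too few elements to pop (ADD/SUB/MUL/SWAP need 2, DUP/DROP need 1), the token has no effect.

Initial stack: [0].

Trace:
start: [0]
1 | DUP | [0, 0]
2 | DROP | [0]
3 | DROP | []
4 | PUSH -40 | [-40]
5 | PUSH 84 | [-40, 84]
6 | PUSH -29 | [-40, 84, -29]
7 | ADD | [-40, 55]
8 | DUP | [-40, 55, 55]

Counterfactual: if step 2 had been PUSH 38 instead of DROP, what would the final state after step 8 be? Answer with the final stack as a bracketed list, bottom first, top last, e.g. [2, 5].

(re-executing from step 2 with the substitution; state before step 2: [0, 0])
2 | PUSH 38 | [0, 0, 38]
3 | DROP | [0, 0]
4 | PUSH -40 | [0, 0, -40]
5 | PUSH 84 | [0, 0, -40, 84]
6 | PUSH -29 | [0, 0, -40, 84, -29]
7 | ADD | [0, 0, -40, 55]
8 | DUP | [0, 0, -40, 55, 55]

[0, 0, -40, 55, 55]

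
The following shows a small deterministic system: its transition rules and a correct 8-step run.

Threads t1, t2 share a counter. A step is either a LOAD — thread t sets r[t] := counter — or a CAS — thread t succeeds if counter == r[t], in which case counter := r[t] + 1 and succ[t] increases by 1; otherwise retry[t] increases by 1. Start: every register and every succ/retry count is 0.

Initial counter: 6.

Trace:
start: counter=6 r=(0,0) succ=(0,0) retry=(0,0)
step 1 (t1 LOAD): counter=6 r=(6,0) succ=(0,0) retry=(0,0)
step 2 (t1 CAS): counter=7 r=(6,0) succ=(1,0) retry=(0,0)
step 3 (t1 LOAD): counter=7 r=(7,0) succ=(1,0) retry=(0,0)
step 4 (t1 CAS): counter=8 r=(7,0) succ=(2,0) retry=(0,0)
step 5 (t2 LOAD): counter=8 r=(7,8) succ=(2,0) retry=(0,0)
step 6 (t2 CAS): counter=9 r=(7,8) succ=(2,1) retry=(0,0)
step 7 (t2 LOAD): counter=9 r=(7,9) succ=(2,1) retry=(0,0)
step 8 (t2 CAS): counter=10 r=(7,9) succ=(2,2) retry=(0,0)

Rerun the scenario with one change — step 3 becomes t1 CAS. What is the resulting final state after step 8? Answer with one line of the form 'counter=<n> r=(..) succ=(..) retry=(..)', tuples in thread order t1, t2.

counter=9 r=(6,8) succ=(1,2) retry=(2,0)

(re-executing from step 3 with the substitution; state before step 3: counter=7 r=(6,0) succ=(1,0) retry=(0,0))
step 3 (t1 CAS): counter=7 r=(6,0) succ=(1,0) retry=(1,0)
step 4 (t1 CAS): counter=7 r=(6,0) succ=(1,0) retry=(2,0)
step 5 (t2 LOAD): counter=7 r=(6,7) succ=(1,0) retry=(2,0)
step 6 (t2 CAS): counter=8 r=(6,7) succ=(1,1) retry=(2,0)
step 7 (t2 LOAD): counter=8 r=(6,8) succ=(1,1) retry=(2,0)
step 8 (t2 CAS): counter=9 r=(6,8) succ=(1,2) retry=(2,0)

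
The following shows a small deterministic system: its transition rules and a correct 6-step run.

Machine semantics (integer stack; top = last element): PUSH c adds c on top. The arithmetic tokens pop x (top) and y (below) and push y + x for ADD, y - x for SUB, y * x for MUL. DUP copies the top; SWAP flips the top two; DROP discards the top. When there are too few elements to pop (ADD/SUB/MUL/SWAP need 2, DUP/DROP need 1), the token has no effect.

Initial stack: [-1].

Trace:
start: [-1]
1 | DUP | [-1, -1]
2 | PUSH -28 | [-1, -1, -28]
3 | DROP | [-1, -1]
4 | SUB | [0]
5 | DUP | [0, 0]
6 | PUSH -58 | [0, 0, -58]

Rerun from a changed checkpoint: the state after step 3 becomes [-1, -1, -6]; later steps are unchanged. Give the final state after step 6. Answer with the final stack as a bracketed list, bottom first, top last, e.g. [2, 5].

[-1, 5, 5, -58]

state after step 3 := [-1, -1, -6]
4 | SUB | [-1, 5]
5 | DUP | [-1, 5, 5]
6 | PUSH -58 | [-1, 5, 5, -58]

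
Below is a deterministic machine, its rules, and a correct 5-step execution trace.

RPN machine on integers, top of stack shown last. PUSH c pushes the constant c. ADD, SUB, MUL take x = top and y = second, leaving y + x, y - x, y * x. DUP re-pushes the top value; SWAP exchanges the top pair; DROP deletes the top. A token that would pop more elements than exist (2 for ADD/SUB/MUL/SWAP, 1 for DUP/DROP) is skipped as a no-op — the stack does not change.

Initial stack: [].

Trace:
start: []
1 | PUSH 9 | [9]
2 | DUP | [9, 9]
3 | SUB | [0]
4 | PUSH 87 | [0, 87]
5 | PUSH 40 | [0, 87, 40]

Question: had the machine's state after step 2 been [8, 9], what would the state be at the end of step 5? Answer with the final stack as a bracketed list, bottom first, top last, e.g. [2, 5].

[-1, 87, 40]

state after step 2 := [8, 9]
3 | SUB | [-1]
4 | PUSH 87 | [-1, 87]
5 | PUSH 40 | [-1, 87, 40]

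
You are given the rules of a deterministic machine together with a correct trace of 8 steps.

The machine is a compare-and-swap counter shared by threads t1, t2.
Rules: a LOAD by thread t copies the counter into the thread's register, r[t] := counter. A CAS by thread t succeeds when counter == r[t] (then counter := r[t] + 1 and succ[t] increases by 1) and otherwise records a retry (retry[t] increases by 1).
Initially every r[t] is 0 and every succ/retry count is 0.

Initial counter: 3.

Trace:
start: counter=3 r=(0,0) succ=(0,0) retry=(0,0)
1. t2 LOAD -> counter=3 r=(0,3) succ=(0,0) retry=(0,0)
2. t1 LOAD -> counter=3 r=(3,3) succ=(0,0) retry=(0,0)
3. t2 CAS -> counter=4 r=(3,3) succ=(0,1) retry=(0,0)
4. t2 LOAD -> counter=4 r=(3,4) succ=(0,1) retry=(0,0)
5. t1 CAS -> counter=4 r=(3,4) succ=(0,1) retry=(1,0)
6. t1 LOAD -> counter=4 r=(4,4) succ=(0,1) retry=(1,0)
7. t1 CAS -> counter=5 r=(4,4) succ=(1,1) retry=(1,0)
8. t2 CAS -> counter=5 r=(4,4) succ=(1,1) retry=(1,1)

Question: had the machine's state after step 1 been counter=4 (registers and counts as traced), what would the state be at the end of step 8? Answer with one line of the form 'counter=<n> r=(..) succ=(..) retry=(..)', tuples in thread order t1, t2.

counter=6 r=(5,4) succ=(2,0) retry=(0,2)

state after step 1 := counter=4 r=(0,3) succ=(0,0) retry=(0,0)
2. t1 LOAD -> counter=4 r=(4,3) succ=(0,0) retry=(0,0)
3. t2 CAS -> counter=4 r=(4,3) succ=(0,0) retry=(0,1)
4. t2 LOAD -> counter=4 r=(4,4) succ=(0,0) retry=(0,1)
5. t1 CAS -> counter=5 r=(4,4) succ=(1,0) retry=(0,1)
6. t1 LOAD -> counter=5 r=(5,4) succ=(1,0) retry=(0,1)
7. t1 CAS -> counter=6 r=(5,4) succ=(2,0) retry=(0,1)
8. t2 CAS -> counter=6 r=(5,4) succ=(2,0) retry=(0,2)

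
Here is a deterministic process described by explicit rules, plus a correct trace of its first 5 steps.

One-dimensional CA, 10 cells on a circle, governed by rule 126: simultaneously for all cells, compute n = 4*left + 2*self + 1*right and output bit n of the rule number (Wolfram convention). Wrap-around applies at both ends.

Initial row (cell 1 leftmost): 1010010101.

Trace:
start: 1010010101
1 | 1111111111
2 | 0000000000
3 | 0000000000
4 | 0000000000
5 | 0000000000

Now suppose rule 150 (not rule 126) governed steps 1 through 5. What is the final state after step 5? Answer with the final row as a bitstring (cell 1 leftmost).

(re-executing steps 1..5 under rule 150; state before step 1: 1010010101)
1 | 0011110100
2 | 0101100110
3 | 1100011001
4 | 1010100110
5 | 1010111000

1010111000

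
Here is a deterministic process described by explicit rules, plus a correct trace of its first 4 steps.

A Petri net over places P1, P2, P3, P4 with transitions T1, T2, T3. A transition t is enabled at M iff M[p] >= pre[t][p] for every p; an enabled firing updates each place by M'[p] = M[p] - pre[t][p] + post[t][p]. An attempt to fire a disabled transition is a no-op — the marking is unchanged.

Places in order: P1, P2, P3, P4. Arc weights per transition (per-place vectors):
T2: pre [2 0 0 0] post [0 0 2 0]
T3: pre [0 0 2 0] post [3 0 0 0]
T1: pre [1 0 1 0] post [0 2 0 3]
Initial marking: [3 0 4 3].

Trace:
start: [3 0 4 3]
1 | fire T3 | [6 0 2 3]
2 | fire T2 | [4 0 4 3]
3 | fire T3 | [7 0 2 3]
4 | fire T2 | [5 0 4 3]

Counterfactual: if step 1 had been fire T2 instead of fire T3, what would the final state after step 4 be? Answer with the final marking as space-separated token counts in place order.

2 0 6 3

(re-executing from step 1 with the substitution; state before step 1: [3 0 4 3])
1 | fire T2 | [1 0 6 3]
2 | fire T2 | [1 0 6 3]
3 | fire T3 | [4 0 4 3]
4 | fire T2 | [2 0 6 3]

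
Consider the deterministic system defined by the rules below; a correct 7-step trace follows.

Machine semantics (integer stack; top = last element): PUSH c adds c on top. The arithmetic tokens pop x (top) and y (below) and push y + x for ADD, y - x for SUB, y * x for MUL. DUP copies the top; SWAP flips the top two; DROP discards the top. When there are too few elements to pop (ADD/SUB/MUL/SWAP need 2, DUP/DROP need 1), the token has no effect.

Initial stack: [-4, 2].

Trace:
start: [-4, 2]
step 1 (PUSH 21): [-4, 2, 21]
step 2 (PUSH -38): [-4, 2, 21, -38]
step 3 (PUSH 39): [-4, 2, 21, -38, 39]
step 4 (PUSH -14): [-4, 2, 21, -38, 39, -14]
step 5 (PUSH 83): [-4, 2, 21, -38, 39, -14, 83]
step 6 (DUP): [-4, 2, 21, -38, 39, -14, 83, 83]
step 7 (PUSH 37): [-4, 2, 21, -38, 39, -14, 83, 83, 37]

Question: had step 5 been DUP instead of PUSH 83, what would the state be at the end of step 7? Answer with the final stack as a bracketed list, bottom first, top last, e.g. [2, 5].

(re-executing from step 5 with the substitution; state before step 5: [-4, 2, 21, -38, 39, -14])
step 5 (DUP): [-4, 2, 21, -38, 39, -14, -14]
step 6 (DUP): [-4, 2, 21, -38, 39, -14, -14, -14]
step 7 (PUSH 37): [-4, 2, 21, -38, 39, -14, -14, -14, 37]

[-4, 2, 21, -38, 39, -14, -14, -14, 37]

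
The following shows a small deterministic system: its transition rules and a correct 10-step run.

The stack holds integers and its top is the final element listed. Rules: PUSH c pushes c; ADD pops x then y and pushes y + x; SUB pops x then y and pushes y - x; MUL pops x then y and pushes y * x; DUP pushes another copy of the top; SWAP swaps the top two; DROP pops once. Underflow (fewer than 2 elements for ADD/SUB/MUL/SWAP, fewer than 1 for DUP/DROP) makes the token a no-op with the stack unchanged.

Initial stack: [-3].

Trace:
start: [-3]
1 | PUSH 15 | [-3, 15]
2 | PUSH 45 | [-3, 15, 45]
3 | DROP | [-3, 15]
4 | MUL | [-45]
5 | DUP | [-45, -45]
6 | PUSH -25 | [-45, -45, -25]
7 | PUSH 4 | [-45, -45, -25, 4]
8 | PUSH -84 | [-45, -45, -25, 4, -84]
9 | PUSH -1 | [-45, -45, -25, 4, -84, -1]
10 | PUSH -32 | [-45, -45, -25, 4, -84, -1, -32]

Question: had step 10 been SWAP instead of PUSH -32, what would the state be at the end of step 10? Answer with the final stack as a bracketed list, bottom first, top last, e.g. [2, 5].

(re-executing from step 10 with the substitution; state before step 10: [-45, -45, -25, 4, -84, -1])
10 | SWAP | [-45, -45, -25, 4, -1, -84]

[-45, -45, -25, 4, -1, -84]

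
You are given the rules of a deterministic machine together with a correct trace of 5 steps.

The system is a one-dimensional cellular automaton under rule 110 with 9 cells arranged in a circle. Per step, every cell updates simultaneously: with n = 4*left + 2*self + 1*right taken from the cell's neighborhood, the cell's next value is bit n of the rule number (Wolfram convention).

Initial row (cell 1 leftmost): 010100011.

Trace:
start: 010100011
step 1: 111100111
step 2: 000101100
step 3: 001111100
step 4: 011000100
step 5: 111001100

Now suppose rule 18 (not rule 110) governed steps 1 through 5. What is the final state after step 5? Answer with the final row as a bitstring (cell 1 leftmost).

(re-executing steps 1..5 under rule 18; state before step 1: 010100011)
step 1: 000010100
step 2: 000100010
step 3: 001010101
step 4: 110000000
step 5: 001000001

001000001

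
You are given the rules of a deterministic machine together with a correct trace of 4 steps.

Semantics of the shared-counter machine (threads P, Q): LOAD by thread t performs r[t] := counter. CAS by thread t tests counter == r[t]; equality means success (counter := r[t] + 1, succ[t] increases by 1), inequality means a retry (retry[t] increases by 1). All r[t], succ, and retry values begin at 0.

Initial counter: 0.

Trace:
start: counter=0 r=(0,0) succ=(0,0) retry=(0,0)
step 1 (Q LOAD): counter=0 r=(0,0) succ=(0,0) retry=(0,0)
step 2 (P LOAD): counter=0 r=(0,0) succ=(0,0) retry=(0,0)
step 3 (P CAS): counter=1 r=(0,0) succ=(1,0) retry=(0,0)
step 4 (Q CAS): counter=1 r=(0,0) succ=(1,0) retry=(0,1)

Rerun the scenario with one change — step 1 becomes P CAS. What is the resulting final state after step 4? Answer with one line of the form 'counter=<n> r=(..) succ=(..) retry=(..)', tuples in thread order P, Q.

(re-executing from step 1 with the substitution; state before step 1: counter=0 r=(0,0) succ=(0,0) retry=(0,0))
step 1 (P CAS): counter=1 r=(0,0) succ=(1,0) retry=(0,0)
step 2 (P LOAD): counter=1 r=(1,0) succ=(1,0) retry=(0,0)
step 3 (P CAS): counter=2 r=(1,0) succ=(2,0) retry=(0,0)
step 4 (Q CAS): counter=2 r=(1,0) succ=(2,0) retry=(0,1)

counter=2 r=(1,0) succ=(2,0) retry=(0,1)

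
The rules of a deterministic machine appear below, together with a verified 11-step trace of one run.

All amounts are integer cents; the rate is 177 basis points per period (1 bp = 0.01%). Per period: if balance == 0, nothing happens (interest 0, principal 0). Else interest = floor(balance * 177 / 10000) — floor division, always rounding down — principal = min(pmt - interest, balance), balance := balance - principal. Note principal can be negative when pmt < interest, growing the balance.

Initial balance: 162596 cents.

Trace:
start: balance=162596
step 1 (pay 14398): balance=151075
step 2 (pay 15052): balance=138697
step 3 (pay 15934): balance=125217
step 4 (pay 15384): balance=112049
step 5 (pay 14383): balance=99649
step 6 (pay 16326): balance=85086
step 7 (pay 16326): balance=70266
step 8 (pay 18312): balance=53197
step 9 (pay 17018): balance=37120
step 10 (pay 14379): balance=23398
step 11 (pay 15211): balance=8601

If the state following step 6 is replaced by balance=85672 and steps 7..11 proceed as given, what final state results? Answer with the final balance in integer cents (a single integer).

9240

state after step 6 := balance=85672
step 7 (pay 16326): balance=70862
step 8 (pay 18312): balance=53804
step 9 (pay 17018): balance=37738
step 10 (pay 14379): balance=24026
step 11 (pay 15211): balance=9240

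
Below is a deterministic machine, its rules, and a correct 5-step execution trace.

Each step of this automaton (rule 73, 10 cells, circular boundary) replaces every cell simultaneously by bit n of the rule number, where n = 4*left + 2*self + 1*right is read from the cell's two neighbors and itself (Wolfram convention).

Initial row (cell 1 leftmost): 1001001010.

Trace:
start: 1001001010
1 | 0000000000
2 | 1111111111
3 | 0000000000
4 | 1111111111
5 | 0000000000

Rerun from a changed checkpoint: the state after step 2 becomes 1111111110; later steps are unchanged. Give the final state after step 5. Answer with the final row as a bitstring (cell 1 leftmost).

state after step 2 := 1111111110
3 | 1000000010
4 | 0011111000
5 | 1010001011

1010001011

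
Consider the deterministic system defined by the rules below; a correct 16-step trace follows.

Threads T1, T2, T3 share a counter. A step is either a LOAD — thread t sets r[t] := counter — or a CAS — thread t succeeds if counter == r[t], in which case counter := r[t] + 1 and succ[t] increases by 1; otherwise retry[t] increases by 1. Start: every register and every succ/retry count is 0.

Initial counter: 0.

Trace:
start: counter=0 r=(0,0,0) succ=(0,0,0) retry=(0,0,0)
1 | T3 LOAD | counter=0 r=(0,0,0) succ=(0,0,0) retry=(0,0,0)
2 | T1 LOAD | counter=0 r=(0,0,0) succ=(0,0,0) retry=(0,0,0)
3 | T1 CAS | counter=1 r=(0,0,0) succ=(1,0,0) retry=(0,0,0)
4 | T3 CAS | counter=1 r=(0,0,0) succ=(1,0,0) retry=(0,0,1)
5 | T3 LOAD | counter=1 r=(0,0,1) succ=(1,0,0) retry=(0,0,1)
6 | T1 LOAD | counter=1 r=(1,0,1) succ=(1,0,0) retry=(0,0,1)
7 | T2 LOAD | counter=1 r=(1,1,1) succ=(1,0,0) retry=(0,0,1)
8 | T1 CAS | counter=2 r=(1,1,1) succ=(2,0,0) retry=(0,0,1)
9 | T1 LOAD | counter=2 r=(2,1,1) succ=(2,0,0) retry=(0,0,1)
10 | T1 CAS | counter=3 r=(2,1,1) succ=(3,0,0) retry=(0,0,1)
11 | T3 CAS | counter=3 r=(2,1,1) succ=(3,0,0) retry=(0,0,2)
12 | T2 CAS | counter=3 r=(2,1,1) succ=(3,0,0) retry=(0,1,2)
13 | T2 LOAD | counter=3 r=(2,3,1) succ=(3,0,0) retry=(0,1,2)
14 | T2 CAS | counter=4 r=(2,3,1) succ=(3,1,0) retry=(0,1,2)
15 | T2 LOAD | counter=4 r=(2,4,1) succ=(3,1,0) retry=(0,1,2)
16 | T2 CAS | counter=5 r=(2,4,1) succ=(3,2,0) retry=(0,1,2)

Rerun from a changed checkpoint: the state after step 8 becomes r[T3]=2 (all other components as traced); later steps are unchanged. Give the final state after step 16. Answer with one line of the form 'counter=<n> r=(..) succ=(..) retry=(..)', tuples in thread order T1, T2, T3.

counter=5 r=(2,4,2) succ=(3,2,0) retry=(0,1,2)

state after step 8 := counter=2 r=(1,1,2) succ=(2,0,0) retry=(0,0,1)
9 | T1 LOAD | counter=2 r=(2,1,2) succ=(2,0,0) retry=(0,0,1)
10 | T1 CAS | counter=3 r=(2,1,2) succ=(3,0,0) retry=(0,0,1)
11 | T3 CAS | counter=3 r=(2,1,2) succ=(3,0,0) retry=(0,0,2)
12 | T2 CAS | counter=3 r=(2,1,2) succ=(3,0,0) retry=(0,1,2)
13 | T2 LOAD | counter=3 r=(2,3,2) succ=(3,0,0) retry=(0,1,2)
14 | T2 CAS | counter=4 r=(2,3,2) succ=(3,1,0) retry=(0,1,2)
15 | T2 LOAD | counter=4 r=(2,4,2) succ=(3,1,0) retry=(0,1,2)
16 | T2 CAS | counter=5 r=(2,4,2) succ=(3,2,0) retry=(0,1,2)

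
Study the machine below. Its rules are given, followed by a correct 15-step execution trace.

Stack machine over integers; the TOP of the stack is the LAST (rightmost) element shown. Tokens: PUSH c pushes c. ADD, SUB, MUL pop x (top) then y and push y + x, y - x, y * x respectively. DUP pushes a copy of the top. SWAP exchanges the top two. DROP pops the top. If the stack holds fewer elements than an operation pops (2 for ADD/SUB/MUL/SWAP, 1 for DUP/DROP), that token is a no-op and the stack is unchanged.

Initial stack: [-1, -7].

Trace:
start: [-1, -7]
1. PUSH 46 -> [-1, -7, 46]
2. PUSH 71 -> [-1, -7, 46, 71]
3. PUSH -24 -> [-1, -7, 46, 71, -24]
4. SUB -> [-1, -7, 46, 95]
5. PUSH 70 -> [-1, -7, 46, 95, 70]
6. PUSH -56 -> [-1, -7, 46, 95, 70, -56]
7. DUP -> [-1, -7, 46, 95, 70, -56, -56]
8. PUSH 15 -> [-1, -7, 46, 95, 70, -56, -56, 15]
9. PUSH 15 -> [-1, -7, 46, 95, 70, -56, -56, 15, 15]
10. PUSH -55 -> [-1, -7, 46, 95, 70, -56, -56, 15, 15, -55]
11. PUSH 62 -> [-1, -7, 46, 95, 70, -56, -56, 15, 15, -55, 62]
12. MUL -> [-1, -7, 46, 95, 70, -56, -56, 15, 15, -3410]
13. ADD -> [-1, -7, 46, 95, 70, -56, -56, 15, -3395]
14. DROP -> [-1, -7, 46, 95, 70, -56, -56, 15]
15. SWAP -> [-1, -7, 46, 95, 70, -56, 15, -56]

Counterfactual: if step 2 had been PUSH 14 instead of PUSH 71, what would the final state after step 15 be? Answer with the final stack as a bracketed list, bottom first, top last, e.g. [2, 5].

[-1, -7, 46, 38, 70, -56, 15, -56]

(re-executing from step 2 with the substitution; state before step 2: [-1, -7, 46])
2. PUSH 14 -> [-1, -7, 46, 14]
3. PUSH -24 -> [-1, -7, 46, 14, -24]
4. SUB -> [-1, -7, 46, 38]
5. PUSH 70 -> [-1, -7, 46, 38, 70]
6. PUSH -56 -> [-1, -7, 46, 38, 70, -56]
7. DUP -> [-1, -7, 46, 38, 70, -56, -56]
8. PUSH 15 -> [-1, -7, 46, 38, 70, -56, -56, 15]
9. PUSH 15 -> [-1, -7, 46, 38, 70, -56, -56, 15, 15]
10. PUSH -55 -> [-1, -7, 46, 38, 70, -56, -56, 15, 15, -55]
11. PUSH 62 -> [-1, -7, 46, 38, 70, -56, -56, 15, 15, -55, 62]
12. MUL -> [-1, -7, 46, 38, 70, -56, -56, 15, 15, -3410]
13. ADD -> [-1, -7, 46, 38, 70, -56, -56, 15, -3395]
14. DROP -> [-1, -7, 46, 38, 70, -56, -56, 15]
15. SWAP -> [-1, -7, 46, 38, 70, -56, 15, -56]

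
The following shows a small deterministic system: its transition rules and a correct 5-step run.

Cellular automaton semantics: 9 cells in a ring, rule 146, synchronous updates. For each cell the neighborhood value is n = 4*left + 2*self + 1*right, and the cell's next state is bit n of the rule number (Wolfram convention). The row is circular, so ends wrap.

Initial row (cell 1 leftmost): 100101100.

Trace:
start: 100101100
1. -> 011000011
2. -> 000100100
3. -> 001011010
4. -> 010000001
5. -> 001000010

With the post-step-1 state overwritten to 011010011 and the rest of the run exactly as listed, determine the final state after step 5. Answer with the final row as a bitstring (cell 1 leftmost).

state after step 1 := 011010011
2. -> 000001100
3. -> 000010010
4. -> 000101101
5. -> 101000000

101000000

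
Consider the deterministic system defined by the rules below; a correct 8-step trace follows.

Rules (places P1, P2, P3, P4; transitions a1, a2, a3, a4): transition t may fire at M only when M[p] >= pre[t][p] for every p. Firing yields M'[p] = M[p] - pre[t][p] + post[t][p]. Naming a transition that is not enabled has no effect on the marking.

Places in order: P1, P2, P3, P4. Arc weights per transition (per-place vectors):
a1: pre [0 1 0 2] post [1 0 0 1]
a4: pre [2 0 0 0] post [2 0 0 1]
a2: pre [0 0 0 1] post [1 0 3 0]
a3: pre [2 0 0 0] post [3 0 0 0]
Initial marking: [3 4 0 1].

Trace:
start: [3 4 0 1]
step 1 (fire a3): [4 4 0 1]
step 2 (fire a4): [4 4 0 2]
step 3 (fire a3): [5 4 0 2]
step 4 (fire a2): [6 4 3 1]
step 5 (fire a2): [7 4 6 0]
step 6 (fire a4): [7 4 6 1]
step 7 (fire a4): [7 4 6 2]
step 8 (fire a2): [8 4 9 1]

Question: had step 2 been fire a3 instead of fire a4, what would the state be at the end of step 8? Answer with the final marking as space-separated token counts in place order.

8 4 6 1

(re-executing from step 2 with the substitution; state before step 2: [4 4 0 1])
step 2 (fire a3): [5 4 0 1]
step 3 (fire a3): [6 4 0 1]
step 4 (fire a2): [7 4 3 0]
step 5 (fire a2): [7 4 3 0]
step 6 (fire a4): [7 4 3 1]
step 7 (fire a4): [7 4 3 2]
step 8 (fire a2): [8 4 6 1]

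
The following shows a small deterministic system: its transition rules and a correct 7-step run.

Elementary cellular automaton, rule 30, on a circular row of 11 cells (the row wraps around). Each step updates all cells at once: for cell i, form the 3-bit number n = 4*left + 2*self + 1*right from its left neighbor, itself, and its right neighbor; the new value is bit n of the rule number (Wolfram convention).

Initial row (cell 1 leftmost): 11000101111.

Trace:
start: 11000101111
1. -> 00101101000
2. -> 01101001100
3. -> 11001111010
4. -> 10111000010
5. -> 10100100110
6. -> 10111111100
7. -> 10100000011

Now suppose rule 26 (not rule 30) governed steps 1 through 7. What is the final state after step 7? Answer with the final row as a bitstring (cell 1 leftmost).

11000101000

(re-executing steps 1..7 under rule 26; state before step 1: 11000101111)
1. -> 00101001000
2. -> 01000110100
3. -> 10101100010
4. -> 00001010100
5. -> 00010000010
6. -> 00101000101
7. -> 11000101000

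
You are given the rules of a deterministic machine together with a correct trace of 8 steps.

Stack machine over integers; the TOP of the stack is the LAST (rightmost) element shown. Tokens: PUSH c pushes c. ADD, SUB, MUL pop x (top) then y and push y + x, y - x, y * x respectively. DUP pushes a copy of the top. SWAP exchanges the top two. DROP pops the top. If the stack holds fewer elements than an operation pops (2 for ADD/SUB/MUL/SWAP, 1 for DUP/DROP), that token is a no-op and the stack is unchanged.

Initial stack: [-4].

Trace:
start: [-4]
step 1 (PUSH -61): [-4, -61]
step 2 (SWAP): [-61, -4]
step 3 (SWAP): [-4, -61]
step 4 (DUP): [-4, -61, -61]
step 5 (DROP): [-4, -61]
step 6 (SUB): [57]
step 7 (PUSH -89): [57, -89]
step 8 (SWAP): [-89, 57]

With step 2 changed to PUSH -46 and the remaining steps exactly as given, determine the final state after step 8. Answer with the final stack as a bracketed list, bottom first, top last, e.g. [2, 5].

(re-executing from step 2 with the substitution; state before step 2: [-4, -61])
step 2 (PUSH -46): [-4, -61, -46]
step 3 (SWAP): [-4, -46, -61]
step 4 (DUP): [-4, -46, -61, -61]
step 5 (DROP): [-4, -46, -61]
step 6 (SUB): [-4, 15]
step 7 (PUSH -89): [-4, 15, -89]
step 8 (SWAP): [-4, -89, 15]

[-4, -89, 15]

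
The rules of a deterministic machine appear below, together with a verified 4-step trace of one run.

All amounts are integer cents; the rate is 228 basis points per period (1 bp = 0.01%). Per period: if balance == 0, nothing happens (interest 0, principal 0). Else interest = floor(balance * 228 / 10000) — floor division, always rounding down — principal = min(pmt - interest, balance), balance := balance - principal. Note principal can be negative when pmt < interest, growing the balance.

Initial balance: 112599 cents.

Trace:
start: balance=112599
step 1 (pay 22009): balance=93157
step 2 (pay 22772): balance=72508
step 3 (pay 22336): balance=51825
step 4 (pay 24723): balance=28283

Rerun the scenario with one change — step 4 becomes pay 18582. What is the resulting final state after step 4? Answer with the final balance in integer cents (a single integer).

(re-executing from step 4 with the substitution; state before step 4: balance=51825)
step 4 (pay 18582): balance=34424

34424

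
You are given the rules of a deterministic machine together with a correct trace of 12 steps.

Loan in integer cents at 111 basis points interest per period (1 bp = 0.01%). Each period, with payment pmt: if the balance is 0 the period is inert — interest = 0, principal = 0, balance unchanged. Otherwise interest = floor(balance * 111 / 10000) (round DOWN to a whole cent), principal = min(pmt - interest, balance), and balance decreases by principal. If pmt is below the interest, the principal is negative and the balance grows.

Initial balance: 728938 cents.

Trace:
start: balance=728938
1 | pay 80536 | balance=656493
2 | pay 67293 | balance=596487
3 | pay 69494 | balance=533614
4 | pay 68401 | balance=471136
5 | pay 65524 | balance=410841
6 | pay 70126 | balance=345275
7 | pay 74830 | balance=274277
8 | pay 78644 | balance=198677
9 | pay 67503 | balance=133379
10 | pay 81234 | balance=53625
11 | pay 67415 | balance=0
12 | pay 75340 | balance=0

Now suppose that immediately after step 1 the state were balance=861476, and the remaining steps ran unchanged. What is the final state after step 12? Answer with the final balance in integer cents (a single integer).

state after step 1 := balance=861476
2 | pay 67293 | balance=803745
3 | pay 69494 | balance=743172
4 | pay 68401 | balance=683020
5 | pay 65524 | balance=625077
6 | pay 70126 | balance=561889
7 | pay 74830 | balance=493295
8 | pay 78644 | balance=420126
9 | pay 67503 | balance=357286
10 | pay 81234 | balance=280017
11 | pay 67415 | balance=215710
12 | pay 75340 | balance=142764

142764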